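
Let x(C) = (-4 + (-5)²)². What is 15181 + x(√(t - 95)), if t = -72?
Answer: 15622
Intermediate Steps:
x(C) = 441 (x(C) = (-4 + 25)² = 21² = 441)
15181 + x(√(t - 95)) = 15181 + 441 = 15622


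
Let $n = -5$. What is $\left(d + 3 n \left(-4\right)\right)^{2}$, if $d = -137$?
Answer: $5929$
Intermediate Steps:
$\left(d + 3 n \left(-4\right)\right)^{2} = \left(-137 + 3 \left(-5\right) \left(-4\right)\right)^{2} = \left(-137 - -60\right)^{2} = \left(-137 + 60\right)^{2} = \left(-77\right)^{2} = 5929$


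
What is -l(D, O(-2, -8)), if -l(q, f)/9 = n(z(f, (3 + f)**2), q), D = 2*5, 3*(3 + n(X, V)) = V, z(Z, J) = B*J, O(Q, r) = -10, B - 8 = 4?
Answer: 3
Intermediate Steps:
B = 12 (B = 8 + 4 = 12)
z(Z, J) = 12*J
n(X, V) = -3 + V/3
D = 10
l(q, f) = 27 - 3*q (l(q, f) = -9*(-3 + q/3) = 27 - 3*q)
-l(D, O(-2, -8)) = -(27 - 3*10) = -(27 - 30) = -1*(-3) = 3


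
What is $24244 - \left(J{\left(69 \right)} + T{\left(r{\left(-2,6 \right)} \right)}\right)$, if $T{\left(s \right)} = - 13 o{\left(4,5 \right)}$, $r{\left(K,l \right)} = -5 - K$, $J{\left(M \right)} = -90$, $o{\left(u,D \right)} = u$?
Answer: $24386$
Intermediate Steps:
$T{\left(s \right)} = -52$ ($T{\left(s \right)} = \left(-13\right) 4 = -52$)
$24244 - \left(J{\left(69 \right)} + T{\left(r{\left(-2,6 \right)} \right)}\right) = 24244 - \left(-90 - 52\right) = 24244 - -142 = 24244 + 142 = 24386$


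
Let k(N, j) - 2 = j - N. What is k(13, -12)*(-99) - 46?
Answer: 2231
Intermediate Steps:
k(N, j) = 2 + j - N (k(N, j) = 2 + (j - N) = 2 + j - N)
k(13, -12)*(-99) - 46 = (2 - 12 - 1*13)*(-99) - 46 = (2 - 12 - 13)*(-99) - 46 = -23*(-99) - 46 = 2277 - 46 = 2231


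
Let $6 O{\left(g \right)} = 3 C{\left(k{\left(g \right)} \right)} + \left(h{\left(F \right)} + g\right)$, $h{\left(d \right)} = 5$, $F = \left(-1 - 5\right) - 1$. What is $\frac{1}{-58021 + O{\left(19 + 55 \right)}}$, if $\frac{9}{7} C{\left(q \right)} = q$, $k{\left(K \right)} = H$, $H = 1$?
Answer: $- \frac{9}{522067} \approx -1.7239 \cdot 10^{-5}$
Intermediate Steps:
$F = -7$ ($F = \left(-1 - 5\right) - 1 = -6 - 1 = -7$)
$k{\left(K \right)} = 1$
$C{\left(q \right)} = \frac{7 q}{9}$
$O{\left(g \right)} = \frac{11}{9} + \frac{g}{6}$ ($O{\left(g \right)} = \frac{3 \cdot \frac{7}{9} \cdot 1 + \left(5 + g\right)}{6} = \frac{3 \cdot \frac{7}{9} + \left(5 + g\right)}{6} = \frac{\frac{7}{3} + \left(5 + g\right)}{6} = \frac{\frac{22}{3} + g}{6} = \frac{11}{9} + \frac{g}{6}$)
$\frac{1}{-58021 + O{\left(19 + 55 \right)}} = \frac{1}{-58021 + \left(\frac{11}{9} + \frac{19 + 55}{6}\right)} = \frac{1}{-58021 + \left(\frac{11}{9} + \frac{1}{6} \cdot 74\right)} = \frac{1}{-58021 + \left(\frac{11}{9} + \frac{37}{3}\right)} = \frac{1}{-58021 + \frac{122}{9}} = \frac{1}{- \frac{522067}{9}} = - \frac{9}{522067}$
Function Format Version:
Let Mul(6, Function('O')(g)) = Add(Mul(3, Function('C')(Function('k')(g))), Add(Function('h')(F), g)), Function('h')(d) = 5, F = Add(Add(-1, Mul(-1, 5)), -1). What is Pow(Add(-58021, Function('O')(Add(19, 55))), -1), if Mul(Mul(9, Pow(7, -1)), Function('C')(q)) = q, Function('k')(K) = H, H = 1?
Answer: Rational(-9, 522067) ≈ -1.7239e-5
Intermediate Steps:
F = -7 (F = Add(Add(-1, -5), -1) = Add(-6, -1) = -7)
Function('k')(K) = 1
Function('C')(q) = Mul(Rational(7, 9), q)
Function('O')(g) = Add(Rational(11, 9), Mul(Rational(1, 6), g)) (Function('O')(g) = Mul(Rational(1, 6), Add(Mul(3, Mul(Rational(7, 9), 1)), Add(5, g))) = Mul(Rational(1, 6), Add(Mul(3, Rational(7, 9)), Add(5, g))) = Mul(Rational(1, 6), Add(Rational(7, 3), Add(5, g))) = Mul(Rational(1, 6), Add(Rational(22, 3), g)) = Add(Rational(11, 9), Mul(Rational(1, 6), g)))
Pow(Add(-58021, Function('O')(Add(19, 55))), -1) = Pow(Add(-58021, Add(Rational(11, 9), Mul(Rational(1, 6), Add(19, 55)))), -1) = Pow(Add(-58021, Add(Rational(11, 9), Mul(Rational(1, 6), 74))), -1) = Pow(Add(-58021, Add(Rational(11, 9), Rational(37, 3))), -1) = Pow(Add(-58021, Rational(122, 9)), -1) = Pow(Rational(-522067, 9), -1) = Rational(-9, 522067)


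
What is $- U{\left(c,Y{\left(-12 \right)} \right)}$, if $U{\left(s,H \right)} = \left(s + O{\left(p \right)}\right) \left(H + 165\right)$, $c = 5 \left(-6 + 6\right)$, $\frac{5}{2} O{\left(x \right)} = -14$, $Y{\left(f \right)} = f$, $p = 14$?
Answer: $\frac{4284}{5} \approx 856.8$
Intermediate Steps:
$O{\left(x \right)} = - \frac{28}{5}$ ($O{\left(x \right)} = \frac{2}{5} \left(-14\right) = - \frac{28}{5}$)
$c = 0$ ($c = 5 \cdot 0 = 0$)
$U{\left(s,H \right)} = \left(165 + H\right) \left(- \frac{28}{5} + s\right)$ ($U{\left(s,H \right)} = \left(s - \frac{28}{5}\right) \left(H + 165\right) = \left(- \frac{28}{5} + s\right) \left(165 + H\right) = \left(165 + H\right) \left(- \frac{28}{5} + s\right)$)
$- U{\left(c,Y{\left(-12 \right)} \right)} = - (-924 + 165 \cdot 0 - - \frac{336}{5} - 0) = - (-924 + 0 + \frac{336}{5} + 0) = \left(-1\right) \left(- \frac{4284}{5}\right) = \frac{4284}{5}$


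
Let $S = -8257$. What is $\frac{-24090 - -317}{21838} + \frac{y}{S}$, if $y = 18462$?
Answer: $- \frac{599466817}{180316366} \approx -3.3245$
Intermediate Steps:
$\frac{-24090 - -317}{21838} + \frac{y}{S} = \frac{-24090 - -317}{21838} + \frac{18462}{-8257} = \left(-24090 + 317\right) \frac{1}{21838} + 18462 \left(- \frac{1}{8257}\right) = \left(-23773\right) \frac{1}{21838} - \frac{18462}{8257} = - \frac{23773}{21838} - \frac{18462}{8257} = - \frac{599466817}{180316366}$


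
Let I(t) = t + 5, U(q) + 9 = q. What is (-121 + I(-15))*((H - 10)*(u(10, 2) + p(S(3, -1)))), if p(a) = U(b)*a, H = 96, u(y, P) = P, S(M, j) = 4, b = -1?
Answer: 428108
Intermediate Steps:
U(q) = -9 + q
I(t) = 5 + t
p(a) = -10*a (p(a) = (-9 - 1)*a = -10*a)
(-121 + I(-15))*((H - 10)*(u(10, 2) + p(S(3, -1)))) = (-121 + (5 - 15))*((96 - 10)*(2 - 10*4)) = (-121 - 10)*(86*(2 - 40)) = -11266*(-38) = -131*(-3268) = 428108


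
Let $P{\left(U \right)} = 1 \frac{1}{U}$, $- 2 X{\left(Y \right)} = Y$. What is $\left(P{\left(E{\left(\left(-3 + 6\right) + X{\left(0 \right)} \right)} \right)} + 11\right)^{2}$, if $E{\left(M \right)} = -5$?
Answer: $\frac{2916}{25} \approx 116.64$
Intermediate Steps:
$X{\left(Y \right)} = - \frac{Y}{2}$
$P{\left(U \right)} = \frac{1}{U}$
$\left(P{\left(E{\left(\left(-3 + 6\right) + X{\left(0 \right)} \right)} \right)} + 11\right)^{2} = \left(\frac{1}{-5} + 11\right)^{2} = \left(- \frac{1}{5} + 11\right)^{2} = \left(\frac{54}{5}\right)^{2} = \frac{2916}{25}$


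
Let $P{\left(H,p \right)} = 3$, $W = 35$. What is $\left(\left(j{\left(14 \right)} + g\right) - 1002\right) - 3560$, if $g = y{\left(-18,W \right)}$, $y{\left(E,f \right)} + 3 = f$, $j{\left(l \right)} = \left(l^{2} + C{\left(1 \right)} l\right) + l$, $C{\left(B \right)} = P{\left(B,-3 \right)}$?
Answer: $-4278$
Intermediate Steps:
$C{\left(B \right)} = 3$
$j{\left(l \right)} = l^{2} + 4 l$ ($j{\left(l \right)} = \left(l^{2} + 3 l\right) + l = l^{2} + 4 l$)
$y{\left(E,f \right)} = -3 + f$
$g = 32$ ($g = -3 + 35 = 32$)
$\left(\left(j{\left(14 \right)} + g\right) - 1002\right) - 3560 = \left(\left(14 \left(4 + 14\right) + 32\right) - 1002\right) - 3560 = \left(\left(14 \cdot 18 + 32\right) - 1002\right) - 3560 = \left(\left(252 + 32\right) - 1002\right) - 3560 = \left(284 - 1002\right) - 3560 = -718 - 3560 = -4278$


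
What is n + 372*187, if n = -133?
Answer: 69431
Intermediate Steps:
n + 372*187 = -133 + 372*187 = -133 + 69564 = 69431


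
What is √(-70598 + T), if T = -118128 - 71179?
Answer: I*√259905 ≈ 509.81*I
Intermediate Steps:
T = -189307
√(-70598 + T) = √(-70598 - 189307) = √(-259905) = I*√259905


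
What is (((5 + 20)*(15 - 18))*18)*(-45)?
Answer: 60750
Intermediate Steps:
(((5 + 20)*(15 - 18))*18)*(-45) = ((25*(-3))*18)*(-45) = -75*18*(-45) = -1350*(-45) = 60750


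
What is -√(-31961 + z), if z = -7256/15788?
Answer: -I*√497921474307/3947 ≈ -178.78*I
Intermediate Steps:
z = -1814/3947 (z = -7256*1/15788 = -1814/3947 ≈ -0.45959)
-√(-31961 + z) = -√(-31961 - 1814/3947) = -√(-126151881/3947) = -I*√497921474307/3947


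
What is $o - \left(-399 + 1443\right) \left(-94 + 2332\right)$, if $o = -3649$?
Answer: $-2340121$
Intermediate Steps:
$o - \left(-399 + 1443\right) \left(-94 + 2332\right) = -3649 - \left(-399 + 1443\right) \left(-94 + 2332\right) = -3649 - 1044 \cdot 2238 = -3649 - 2336472 = -2340121$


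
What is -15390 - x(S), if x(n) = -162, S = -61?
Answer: -15228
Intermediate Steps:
-15390 - x(S) = -15390 - 1*(-162) = -15390 + 162 = -15228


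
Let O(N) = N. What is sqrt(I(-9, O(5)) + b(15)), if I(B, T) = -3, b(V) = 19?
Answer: 4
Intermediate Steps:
sqrt(I(-9, O(5)) + b(15)) = sqrt(-3 + 19) = sqrt(16) = 4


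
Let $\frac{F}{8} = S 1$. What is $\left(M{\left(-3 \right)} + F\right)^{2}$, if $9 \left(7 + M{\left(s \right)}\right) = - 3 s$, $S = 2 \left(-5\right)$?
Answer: $7396$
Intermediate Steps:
$S = -10$
$F = -80$ ($F = 8 \left(\left(-10\right) 1\right) = 8 \left(-10\right) = -80$)
$M{\left(s \right)} = -7 - \frac{s}{3}$ ($M{\left(s \right)} = -7 + \frac{\left(-3\right) s}{9} = -7 - \frac{s}{3}$)
$\left(M{\left(-3 \right)} + F\right)^{2} = \left(\left(-7 - -1\right) - 80\right)^{2} = \left(\left(-7 + 1\right) - 80\right)^{2} = \left(-6 - 80\right)^{2} = \left(-86\right)^{2} = 7396$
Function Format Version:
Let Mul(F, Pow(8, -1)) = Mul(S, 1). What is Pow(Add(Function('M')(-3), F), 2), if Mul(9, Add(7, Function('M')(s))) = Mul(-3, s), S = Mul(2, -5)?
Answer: 7396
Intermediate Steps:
S = -10
F = -80 (F = Mul(8, Mul(-10, 1)) = Mul(8, -10) = -80)
Function('M')(s) = Add(-7, Mul(Rational(-1, 3), s)) (Function('M')(s) = Add(-7, Mul(Rational(1, 9), Mul(-3, s))) = Add(-7, Mul(Rational(-1, 3), s)))
Pow(Add(Function('M')(-3), F), 2) = Pow(Add(Add(-7, Mul(Rational(-1, 3), -3)), -80), 2) = Pow(Add(Add(-7, 1), -80), 2) = Pow(Add(-6, -80), 2) = Pow(-86, 2) = 7396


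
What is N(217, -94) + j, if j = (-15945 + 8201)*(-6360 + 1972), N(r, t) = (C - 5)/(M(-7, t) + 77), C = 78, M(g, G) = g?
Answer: 2378647113/70 ≈ 3.3981e+7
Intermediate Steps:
N(r, t) = 73/70 (N(r, t) = (78 - 5)/(-7 + 77) = 73/70)
j = 33980672 (j = -7744*(-4388) = 33980672)
N(217, -94) + j = 73/70 + 33980672 = 2378647113/70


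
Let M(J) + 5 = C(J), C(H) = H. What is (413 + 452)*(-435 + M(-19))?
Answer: -397035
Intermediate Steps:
M(J) = -5 + J
(413 + 452)*(-435 + M(-19)) = (413 + 452)*(-435 + (-5 - 19)) = 865*(-435 - 24) = 865*(-459) = -397035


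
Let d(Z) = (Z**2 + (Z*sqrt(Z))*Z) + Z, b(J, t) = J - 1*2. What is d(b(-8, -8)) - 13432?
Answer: -13342 + 100*I*sqrt(10) ≈ -13342.0 + 316.23*I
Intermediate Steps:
b(J, t) = -2 + J (b(J, t) = J - 2 = -2 + J)
d(Z) = Z + Z**2 + Z**(5/2) (d(Z) = (Z**2 + Z**(3/2)*Z) + Z = (Z**2 + Z**(5/2)) + Z = Z + Z**2 + Z**(5/2))
d(b(-8, -8)) - 13432 = ((-2 - 8) + (-2 - 8)**2 + (-2 - 8)**(5/2)) - 13432 = (-10 + (-10)**2 + (-10)**(5/2)) - 13432 = (-10 + 100 + 100*I*sqrt(10)) - 13432 = (90 + 100*I*sqrt(10)) - 13432 = -13342 + 100*I*sqrt(10)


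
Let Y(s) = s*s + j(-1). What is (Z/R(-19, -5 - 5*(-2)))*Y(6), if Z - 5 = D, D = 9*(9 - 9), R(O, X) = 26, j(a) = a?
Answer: 175/26 ≈ 6.7308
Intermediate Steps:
Y(s) = -1 + s² (Y(s) = s*s - 1 = s² - 1 = -1 + s²)
D = 0 (D = 9*0 = 0)
Z = 5 (Z = 5 + 0 = 5)
(Z/R(-19, -5 - 5*(-2)))*Y(6) = (5/26)*(-1 + 6²) = (5*(1/26))*(-1 + 36) = (5/26)*35 = 175/26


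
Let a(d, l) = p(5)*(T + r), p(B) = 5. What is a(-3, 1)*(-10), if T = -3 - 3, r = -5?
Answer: 550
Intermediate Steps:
T = -6
a(d, l) = -55 (a(d, l) = 5*(-6 - 5) = 5*(-11) = -55)
a(-3, 1)*(-10) = -55*(-10) = 550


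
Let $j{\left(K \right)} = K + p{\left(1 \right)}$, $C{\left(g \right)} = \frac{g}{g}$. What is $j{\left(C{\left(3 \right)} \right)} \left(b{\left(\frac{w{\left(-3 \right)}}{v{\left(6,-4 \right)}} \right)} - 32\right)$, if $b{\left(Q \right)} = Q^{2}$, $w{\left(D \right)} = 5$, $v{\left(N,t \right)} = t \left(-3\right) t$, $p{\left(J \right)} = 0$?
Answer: $- \frac{73703}{2304} \approx -31.989$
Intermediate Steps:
$C{\left(g \right)} = 1$
$v{\left(N,t \right)} = - 3 t^{2}$ ($v{\left(N,t \right)} = - 3 t t = - 3 t^{2}$)
$j{\left(K \right)} = K$ ($j{\left(K \right)} = K + 0 = K$)
$j{\left(C{\left(3 \right)} \right)} \left(b{\left(\frac{w{\left(-3 \right)}}{v{\left(6,-4 \right)}} \right)} - 32\right) = 1 \left(\left(\frac{5}{\left(-3\right) \left(-4\right)^{2}}\right)^{2} - 32\right) = 1 \left(\left(\frac{5}{\left(-3\right) 16}\right)^{2} - 32\right) = 1 \left(\left(\frac{5}{-48}\right)^{2} - 32\right) = 1 \left(\left(5 \left(- \frac{1}{48}\right)\right)^{2} - 32\right) = 1 \left(\left(- \frac{5}{48}\right)^{2} - 32\right) = 1 \left(\frac{25}{2304} - 32\right) = 1 \left(- \frac{73703}{2304}\right) = - \frac{73703}{2304}$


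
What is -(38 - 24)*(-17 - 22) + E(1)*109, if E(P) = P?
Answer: 655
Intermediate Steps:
-(38 - 24)*(-17 - 22) + E(1)*109 = -(38 - 24)*(-17 - 22) + 1*109 = -14*(-39) + 109 = -1*(-546) + 109 = 546 + 109 = 655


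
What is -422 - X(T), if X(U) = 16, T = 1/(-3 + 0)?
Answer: -438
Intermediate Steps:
T = -⅓ (T = 1/(-3) = -⅓ ≈ -0.33333)
-422 - X(T) = -422 - 1*16 = -422 - 16 = -438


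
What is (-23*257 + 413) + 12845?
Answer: 7347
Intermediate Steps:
(-23*257 + 413) + 12845 = (-5911 + 413) + 12845 = -5498 + 12845 = 7347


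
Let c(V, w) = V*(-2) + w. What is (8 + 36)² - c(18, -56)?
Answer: 2028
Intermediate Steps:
c(V, w) = w - 2*V (c(V, w) = -2*V + w = w - 2*V)
(8 + 36)² - c(18, -56) = (8 + 36)² - (-56 - 2*18) = 44² - (-56 - 36) = 1936 - 1*(-92) = 1936 + 92 = 2028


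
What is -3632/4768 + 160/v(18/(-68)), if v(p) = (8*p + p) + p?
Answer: -164155/2682 ≈ -61.206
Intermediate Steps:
v(p) = 10*p (v(p) = 9*p + p = 10*p)
-3632/4768 + 160/v(18/(-68)) = -3632/4768 + 160/((10*(18/(-68)))) = -3632*1/4768 + 160/((10*(18*(-1/68)))) = -227/298 + 160/((10*(-9/34))) = -227/298 + 160/(-45/17) = -227/298 + 160*(-17/45) = -227/298 - 544/9 = -164155/2682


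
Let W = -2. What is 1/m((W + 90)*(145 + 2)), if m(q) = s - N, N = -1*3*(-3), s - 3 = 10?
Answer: ¼ ≈ 0.25000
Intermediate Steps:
s = 13 (s = 3 + 10 = 13)
N = 9 (N = -3*(-3) = 9)
m(q) = 4 (m(q) = 13 - 1*9 = 13 - 9 = 4)
1/m((W + 90)*(145 + 2)) = 1/4 = ¼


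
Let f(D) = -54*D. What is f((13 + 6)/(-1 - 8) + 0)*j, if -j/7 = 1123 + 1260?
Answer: -1901634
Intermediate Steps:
j = -16681 (j = -7*(1123 + 1260) = -7*2383 = -16681)
f((13 + 6)/(-1 - 8) + 0)*j = -54*((13 + 6)/(-1 - 8) + 0)*(-16681) = -54*(19/(-9) + 0)*(-16681) = -54*(19*(-⅑) + 0)*(-16681) = -54*(-19/9 + 0)*(-16681) = -54*(-19/9)*(-16681) = 114*(-16681) = -1901634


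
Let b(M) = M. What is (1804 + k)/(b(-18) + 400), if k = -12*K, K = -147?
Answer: 1784/191 ≈ 9.3403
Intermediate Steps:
k = 1764 (k = -12*(-147) = 1764)
(1804 + k)/(b(-18) + 400) = (1804 + 1764)/(-18 + 400) = 3568/382 = 3568*(1/382) = 1784/191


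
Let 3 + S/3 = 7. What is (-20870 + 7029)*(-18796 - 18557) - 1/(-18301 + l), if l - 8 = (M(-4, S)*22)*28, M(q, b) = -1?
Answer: 9776007325558/18909 ≈ 5.1700e+8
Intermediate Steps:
S = 12 (S = -9 + 3*7 = -9 + 21 = 12)
l = -608 (l = 8 - 1*22*28 = 8 - 22*28 = 8 - 616 = -608)
(-20870 + 7029)*(-18796 - 18557) - 1/(-18301 + l) = (-20870 + 7029)*(-18796 - 18557) - 1/(-18301 - 608) = -13841*(-37353) - 1/(-18909) = 517002873 - 1*(-1/18909) = 517002873 + 1/18909 = 9776007325558/18909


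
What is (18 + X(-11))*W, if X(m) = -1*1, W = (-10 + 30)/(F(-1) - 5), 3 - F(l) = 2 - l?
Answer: -68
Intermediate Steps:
F(l) = 1 + l (F(l) = 3 - (2 - l) = 3 + (-2 + l) = 1 + l)
W = -4 (W = (-10 + 30)/((1 - 1) - 5) = 20/(0 - 5) = 20/(-5) = 20*(-⅕) = -4)
X(m) = -1
(18 + X(-11))*W = (18 - 1)*(-4) = 17*(-4) = -68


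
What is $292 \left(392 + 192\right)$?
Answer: $170528$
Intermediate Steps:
$292 \left(392 + 192\right) = 292 \cdot 584 = 170528$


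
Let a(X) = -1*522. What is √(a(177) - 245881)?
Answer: I*√246403 ≈ 496.39*I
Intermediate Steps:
a(X) = -522
√(a(177) - 245881) = √(-522 - 245881) = √(-246403) = I*√246403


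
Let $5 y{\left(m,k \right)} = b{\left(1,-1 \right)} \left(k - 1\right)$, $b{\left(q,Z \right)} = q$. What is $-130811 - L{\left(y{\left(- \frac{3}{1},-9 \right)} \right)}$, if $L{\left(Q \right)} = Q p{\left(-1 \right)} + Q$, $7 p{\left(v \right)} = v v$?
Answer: $- \frac{915661}{7} \approx -1.3081 \cdot 10^{5}$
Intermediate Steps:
$p{\left(v \right)} = \frac{v^{2}}{7}$ ($p{\left(v \right)} = \frac{v v}{7} = \frac{v^{2}}{7}$)
$y{\left(m,k \right)} = - \frac{1}{5} + \frac{k}{5}$ ($y{\left(m,k \right)} = \frac{1 \left(k - 1\right)}{5} = \frac{1 \left(-1 + k\right)}{5} = \frac{-1 + k}{5} = - \frac{1}{5} + \frac{k}{5}$)
$L{\left(Q \right)} = \frac{8 Q}{7}$ ($L{\left(Q \right)} = Q \frac{\left(-1\right)^{2}}{7} + Q = Q \frac{1}{7} \cdot 1 + Q = Q \frac{1}{7} + Q = \frac{Q}{7} + Q = \frac{8 Q}{7}$)
$-130811 - L{\left(y{\left(- \frac{3}{1},-9 \right)} \right)} = -130811 - \frac{8 \left(- \frac{1}{5} + \frac{1}{5} \left(-9\right)\right)}{7} = -130811 - \frac{8 \left(- \frac{1}{5} - \frac{9}{5}\right)}{7} = -130811 - \frac{8}{7} \left(-2\right) = -130811 - - \frac{16}{7} = -130811 + \frac{16}{7} = - \frac{915661}{7}$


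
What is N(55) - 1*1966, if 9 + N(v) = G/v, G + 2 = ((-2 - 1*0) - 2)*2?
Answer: -21727/11 ≈ -1975.2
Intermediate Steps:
G = -10 (G = -2 + ((-2 - 1*0) - 2)*2 = -2 + ((-2 + 0) - 2)*2 = -2 + (-2 - 2)*2 = -2 - 4*2 = -2 - 8 = -10)
N(v) = -9 - 10/v
N(55) - 1*1966 = (-9 - 10/55) - 1*1966 = (-9 - 10*1/55) - 1966 = (-9 - 2/11) - 1966 = -101/11 - 1966 = -21727/11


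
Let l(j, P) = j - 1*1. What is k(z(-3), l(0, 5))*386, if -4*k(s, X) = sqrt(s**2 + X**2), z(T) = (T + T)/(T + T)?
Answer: -193*sqrt(2)/2 ≈ -136.47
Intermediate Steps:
z(T) = 1 (z(T) = (2*T)/((2*T)) = (2*T)*(1/(2*T)) = 1)
l(j, P) = -1 + j (l(j, P) = j - 1 = -1 + j)
k(s, X) = -sqrt(X**2 + s**2)/4 (k(s, X) = -sqrt(s**2 + X**2)/4 = -sqrt(X**2 + s**2)/4)
k(z(-3), l(0, 5))*386 = -sqrt((-1 + 0)**2 + 1**2)/4*386 = -sqrt((-1)**2 + 1)/4*386 = -sqrt(1 + 1)/4*386 = -sqrt(2)/4*386 = -193*sqrt(2)/2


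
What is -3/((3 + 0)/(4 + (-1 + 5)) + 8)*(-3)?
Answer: 72/67 ≈ 1.0746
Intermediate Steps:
-3/((3 + 0)/(4 + (-1 + 5)) + 8)*(-3) = -3/(3/(4 + 4) + 8)*(-3) = -3/(3/8 + 8)*(-3) = -3/67/8*(-3) = -3*8/67*(-3) = -24/67*(-3) = 72/67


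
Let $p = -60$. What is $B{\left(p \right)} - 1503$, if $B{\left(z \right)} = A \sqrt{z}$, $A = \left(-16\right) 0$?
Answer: $-1503$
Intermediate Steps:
$A = 0$
$B{\left(z \right)} = 0$ ($B{\left(z \right)} = 0 \sqrt{z} = 0$)
$B{\left(p \right)} - 1503 = 0 - 1503 = -1503$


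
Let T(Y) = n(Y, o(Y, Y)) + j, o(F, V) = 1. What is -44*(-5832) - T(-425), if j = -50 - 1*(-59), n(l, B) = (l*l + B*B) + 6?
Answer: 75967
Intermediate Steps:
n(l, B) = 6 + B² + l² (n(l, B) = (l² + B²) + 6 = (B² + l²) + 6 = 6 + B² + l²)
j = 9 (j = -50 + 59 = 9)
T(Y) = 16 + Y² (T(Y) = (6 + 1² + Y²) + 9 = (6 + 1 + Y²) + 9 = (7 + Y²) + 9 = 16 + Y²)
-44*(-5832) - T(-425) = -44*(-5832) - (16 + (-425)²) = 256608 - (16 + 180625) = 256608 - 1*180641 = 256608 - 180641 = 75967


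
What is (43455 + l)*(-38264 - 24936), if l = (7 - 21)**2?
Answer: -2758743200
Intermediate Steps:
l = 196 (l = (-14)**2 = 196)
(43455 + l)*(-38264 - 24936) = (43455 + 196)*(-38264 - 24936) = 43651*(-63200) = -2758743200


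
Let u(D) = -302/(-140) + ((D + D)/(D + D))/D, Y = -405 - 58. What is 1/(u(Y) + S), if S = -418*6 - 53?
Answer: -32410/82932167 ≈ -0.00039080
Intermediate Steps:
S = -2561 (S = -2508 - 53 = -2561)
Y = -463
u(D) = 151/70 + 1/D (u(D) = -302*(-1/140) + ((2*D)/((2*D)))/D = 151/70 + ((2*D)*(1/(2*D)))/D = 151/70 + 1/D)
1/(u(Y) + S) = 1/((151/70 + 1/(-463)) - 2561) = 1/((151/70 - 1/463) - 2561) = 1/(69843/32410 - 2561) = 1/(-82932167/32410) = -32410/82932167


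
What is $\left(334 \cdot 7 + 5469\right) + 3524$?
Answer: $11331$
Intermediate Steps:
$\left(334 \cdot 7 + 5469\right) + 3524 = \left(2338 + 5469\right) + 3524 = 7807 + 3524 = 11331$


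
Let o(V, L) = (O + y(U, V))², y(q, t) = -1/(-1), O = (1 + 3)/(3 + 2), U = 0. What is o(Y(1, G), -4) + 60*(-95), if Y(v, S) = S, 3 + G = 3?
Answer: -142419/25 ≈ -5696.8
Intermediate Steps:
O = ⅘ (O = 4/5 = 4*(⅕) = ⅘ ≈ 0.80000)
G = 0 (G = -3 + 3 = 0)
y(q, t) = 1 (y(q, t) = -1*(-1) = 1)
o(V, L) = 81/25 (o(V, L) = (⅘ + 1)² = (9/5)² = 81/25)
o(Y(1, G), -4) + 60*(-95) = 81/25 + 60*(-95) = 81/25 - 5700 = -142419/25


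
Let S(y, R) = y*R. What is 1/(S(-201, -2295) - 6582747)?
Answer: -1/6121452 ≈ -1.6336e-7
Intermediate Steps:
S(y, R) = R*y
1/(S(-201, -2295) - 6582747) = 1/(-2295*(-201) - 6582747) = 1/(461295 - 6582747) = 1/(-6121452) = -1/6121452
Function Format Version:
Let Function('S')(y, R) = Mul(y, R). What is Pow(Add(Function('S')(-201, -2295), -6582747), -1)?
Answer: Rational(-1, 6121452) ≈ -1.6336e-7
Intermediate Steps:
Function('S')(y, R) = Mul(R, y)
Pow(Add(Function('S')(-201, -2295), -6582747), -1) = Pow(Add(Mul(-2295, -201), -6582747), -1) = Pow(Add(461295, -6582747), -1) = Pow(-6121452, -1) = Rational(-1, 6121452)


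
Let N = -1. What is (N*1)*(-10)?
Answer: 10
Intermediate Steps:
(N*1)*(-10) = -1*1*(-10) = -1*(-10) = 10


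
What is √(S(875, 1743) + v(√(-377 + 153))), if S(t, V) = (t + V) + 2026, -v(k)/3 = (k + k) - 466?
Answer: √(6042 - 24*I*√14) ≈ 77.732 - 0.5776*I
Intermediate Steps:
v(k) = 1398 - 6*k (v(k) = -3*((k + k) - 466) = -3*(2*k - 466) = -3*(-466 + 2*k) = 1398 - 6*k)
S(t, V) = 2026 + V + t (S(t, V) = (V + t) + 2026 = 2026 + V + t)
√(S(875, 1743) + v(√(-377 + 153))) = √((2026 + 1743 + 875) + (1398 - 6*√(-377 + 153))) = √(4644 + (1398 - 24*I*√14)) = √(6042 - 24*I*√14)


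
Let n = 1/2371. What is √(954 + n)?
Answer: √5363047885/2371 ≈ 30.887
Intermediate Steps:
n = 1/2371 ≈ 0.00042176
√(954 + n) = √(954 + 1/2371) = √(2261935/2371) = √5363047885/2371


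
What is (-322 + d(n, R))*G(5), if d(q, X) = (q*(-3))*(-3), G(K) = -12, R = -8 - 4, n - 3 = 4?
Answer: 3108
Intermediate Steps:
n = 7 (n = 3 + 4 = 7)
R = -12
d(q, X) = 9*q (d(q, X) = -3*q*(-3) = 9*q)
(-322 + d(n, R))*G(5) = (-322 + 9*7)*(-12) = (-322 + 63)*(-12) = -259*(-12) = 3108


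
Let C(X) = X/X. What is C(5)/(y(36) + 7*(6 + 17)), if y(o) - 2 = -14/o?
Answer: 18/2927 ≈ 0.0061496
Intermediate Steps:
C(X) = 1
y(o) = 2 - 14/o
C(5)/(y(36) + 7*(6 + 17)) = 1/((2 - 14/36) + 7*(6 + 17)) = 1/((2 - 14*1/36) + 7*23) = 1/((2 - 7/18) + 161) = 1/(29/18 + 161) = 1/(2927/18) = 1*(18/2927) = 18/2927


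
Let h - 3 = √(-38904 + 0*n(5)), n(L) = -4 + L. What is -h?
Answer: -3 - 2*I*√9726 ≈ -3.0 - 197.24*I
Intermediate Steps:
h = 3 + 2*I*√9726 (h = 3 + √(-38904 + 0*(-4 + 5)) = 3 + √(-38904 + 0*1) = 3 + √(-38904 + 0) = 3 + √(-38904) = 3 + 2*I*√9726 ≈ 3.0 + 197.24*I)
-h = -(3 + 2*I*√9726) = -3 - 2*I*√9726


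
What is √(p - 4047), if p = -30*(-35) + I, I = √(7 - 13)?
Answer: √(-2997 + I*√6) ≈ 0.0224 + 54.745*I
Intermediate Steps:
I = I*√6 (I = √(-6) = I*√6 ≈ 2.4495*I)
p = 1050 + I*√6 (p = -30*(-35) + I*√6 = 1050 + I*√6 ≈ 1050.0 + 2.4495*I)
√(p - 4047) = √((1050 + I*√6) - 4047) = √(-2997 + I*√6)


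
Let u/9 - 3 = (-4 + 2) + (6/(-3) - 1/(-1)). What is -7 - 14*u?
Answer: -7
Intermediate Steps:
u = 0 (u = 27 + 9*((-4 + 2) + (6/(-3) - 1/(-1))) = 27 + 9*(-2 + (6*(-⅓) - 1*(-1))) = 27 + 9*(-2 + (-2 + 1)) = 27 + 9*(-2 - 1) = 27 + 9*(-3) = 27 - 27 = 0)
-7 - 14*u = -7 - 14*0 = -7 + 0 = -7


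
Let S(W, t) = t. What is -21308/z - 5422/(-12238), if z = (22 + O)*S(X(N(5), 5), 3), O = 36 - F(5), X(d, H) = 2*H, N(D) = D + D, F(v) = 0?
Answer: -2239861/18357 ≈ -122.02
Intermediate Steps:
N(D) = 2*D
O = 36 (O = 36 - 1*0 = 36 + 0 = 36)
z = 174 (z = (22 + 36)*3 = 58*3 = 174)
-21308/z - 5422/(-12238) = -21308/174 - 5422/(-12238) = -21308*1/174 - 5422*(-1/12238) = -10654/87 + 2711/6119 = -2239861/18357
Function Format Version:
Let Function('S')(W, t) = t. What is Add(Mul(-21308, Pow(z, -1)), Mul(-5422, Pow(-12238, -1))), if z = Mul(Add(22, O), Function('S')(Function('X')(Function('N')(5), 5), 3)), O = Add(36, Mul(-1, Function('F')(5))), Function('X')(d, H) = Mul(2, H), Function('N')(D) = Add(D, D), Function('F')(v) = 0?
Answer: Rational(-2239861, 18357) ≈ -122.02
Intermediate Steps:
Function('N')(D) = Mul(2, D)
O = 36 (O = Add(36, Mul(-1, 0)) = Add(36, 0) = 36)
z = 174 (z = Mul(Add(22, 36), 3) = Mul(58, 3) = 174)
Add(Mul(-21308, Pow(z, -1)), Mul(-5422, Pow(-12238, -1))) = Add(Mul(-21308, Pow(174, -1)), Mul(-5422, Pow(-12238, -1))) = Add(Mul(-21308, Rational(1, 174)), Mul(-5422, Rational(-1, 12238))) = Add(Rational(-10654, 87), Rational(2711, 6119)) = Rational(-2239861, 18357)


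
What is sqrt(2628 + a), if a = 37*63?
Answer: 3*sqrt(551) ≈ 70.420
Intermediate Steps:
a = 2331
sqrt(2628 + a) = sqrt(2628 + 2331) = sqrt(4959) = 3*sqrt(551)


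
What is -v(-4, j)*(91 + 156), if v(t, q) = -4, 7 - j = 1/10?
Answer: 988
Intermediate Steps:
j = 69/10 (j = 7 - 1/10 = 7 - 1*⅒ = 7 - ⅒ = 69/10 ≈ 6.9000)
-v(-4, j)*(91 + 156) = -(-4)*(91 + 156) = -(-4)*247 = -1*(-988) = 988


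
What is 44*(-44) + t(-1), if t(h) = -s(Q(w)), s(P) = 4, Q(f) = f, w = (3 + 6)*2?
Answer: -1940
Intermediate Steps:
w = 18 (w = 9*2 = 18)
t(h) = -4 (t(h) = -1*4 = -4)
44*(-44) + t(-1) = 44*(-44) - 4 = -1936 - 4 = -1940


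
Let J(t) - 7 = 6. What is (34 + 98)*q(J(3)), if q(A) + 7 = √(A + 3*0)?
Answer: -924 + 132*√13 ≈ -448.07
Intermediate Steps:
J(t) = 13 (J(t) = 7 + 6 = 13)
q(A) = -7 + √A (q(A) = -7 + √(A + 3*0) = -7 + √(A + 0) = -7 + √A)
(34 + 98)*q(J(3)) = (34 + 98)*(-7 + √13) = 132*(-7 + √13) = -924 + 132*√13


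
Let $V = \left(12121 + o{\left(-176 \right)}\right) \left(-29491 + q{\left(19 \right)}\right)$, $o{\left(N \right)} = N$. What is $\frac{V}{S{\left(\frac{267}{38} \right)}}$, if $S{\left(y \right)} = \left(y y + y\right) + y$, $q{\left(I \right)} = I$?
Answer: $- \frac{169450049920}{30527} \approx -5.5508 \cdot 10^{6}$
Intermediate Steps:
$S{\left(y \right)} = y^{2} + 2 y$ ($S{\left(y \right)} = \left(y^{2} + y\right) + y = \left(y + y^{2}\right) + y = y^{2} + 2 y$)
$V = -352043040$ ($V = \left(12121 - 176\right) \left(-29491 + 19\right) = 11945 \left(-29472\right) = -352043040$)
$\frac{V}{S{\left(\frac{267}{38} \right)}} = - \frac{352043040}{\frac{267}{38} \left(2 + \frac{267}{38}\right)} = - \frac{352043040}{\frac{267}{38} \cdot \frac{343}{38}} = - \frac{352043040}{\frac{91581}{1444}} = \left(-352043040\right) \frac{1444}{91581} = - \frac{169450049920}{30527}$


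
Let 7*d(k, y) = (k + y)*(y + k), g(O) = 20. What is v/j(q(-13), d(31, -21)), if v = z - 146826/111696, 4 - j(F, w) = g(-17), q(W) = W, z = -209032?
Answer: 3891364183/297856 ≈ 13065.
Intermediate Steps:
d(k, y) = (k + y)²/7 (d(k, y) = ((k + y)*(y + k))/7 = ((k + y)*(k + y))/7 = (k + y)²/7)
j(F, w) = -16 (j(F, w) = 4 - 1*20 = 4 - 20 = -16)
v = -3891364183/18616 (v = -209032 - 146826/111696 = -209032 - 146826*1/111696 = -209032 - 24471/18616 = -3891364183/18616 ≈ -2.0903e+5)
v/j(q(-13), d(31, -21)) = -3891364183/18616/(-16) = -3891364183/18616*(-1/16) = 3891364183/297856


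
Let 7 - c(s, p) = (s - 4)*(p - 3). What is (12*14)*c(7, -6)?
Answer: 5712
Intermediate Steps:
c(s, p) = 7 - (-4 + s)*(-3 + p) (c(s, p) = 7 - (s - 4)*(p - 3) = 7 - (-4 + s)*(-3 + p))
(12*14)*c(7, -6) = (12*14)*(-5 + 3*7 + 4*(-6) - 1*(-6)*7) = 168*(-5 + 21 - 24 + 42) = 168*34 = 5712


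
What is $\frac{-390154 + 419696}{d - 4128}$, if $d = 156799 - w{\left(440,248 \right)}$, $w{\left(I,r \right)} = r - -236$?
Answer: $\frac{29542}{152187} \approx 0.19412$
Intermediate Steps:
$w{\left(I,r \right)} = 236 + r$ ($w{\left(I,r \right)} = r + 236 = 236 + r$)
$d = 156315$ ($d = 156799 - \left(236 + 248\right) = 156799 - 484 = 156315$)
$\frac{-390154 + 419696}{d - 4128} = \frac{-390154 + 419696}{156315 - 4128} = \frac{29542}{152187}$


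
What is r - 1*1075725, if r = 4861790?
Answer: 3786065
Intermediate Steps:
r - 1*1075725 = 4861790 - 1*1075725 = 4861790 - 1075725 = 3786065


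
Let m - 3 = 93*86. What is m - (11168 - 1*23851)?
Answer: 20684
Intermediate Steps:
m = 8001 (m = 3 + 93*86 = 3 + 7998 = 8001)
m - (11168 - 1*23851) = 8001 - (11168 - 1*23851) = 8001 - (11168 - 23851) = 8001 - 1*(-12683) = 8001 + 12683 = 20684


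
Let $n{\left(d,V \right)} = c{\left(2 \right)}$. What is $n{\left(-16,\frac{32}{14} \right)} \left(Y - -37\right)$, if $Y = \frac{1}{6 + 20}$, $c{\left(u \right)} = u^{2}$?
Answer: $\frac{1926}{13} \approx 148.15$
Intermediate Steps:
$n{\left(d,V \right)} = 4$ ($n{\left(d,V \right)} = 2^{2} = 4$)
$Y = \frac{1}{26} \approx 0.038462$
$n{\left(-16,\frac{32}{14} \right)} \left(Y - -37\right) = 4 \left(\frac{1}{26} - -37\right) = 4 \left(\frac{1}{26} + 37\right) = 4 \cdot \frac{963}{26} = \frac{1926}{13}$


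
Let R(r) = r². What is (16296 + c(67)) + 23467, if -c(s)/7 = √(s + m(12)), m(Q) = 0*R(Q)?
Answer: 39763 - 7*√67 ≈ 39706.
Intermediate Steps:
m(Q) = 0 (m(Q) = 0*Q² = 0)
c(s) = -7*√s (c(s) = -7*√(s + 0) = -7*√s)
(16296 + c(67)) + 23467 = (16296 - 7*√67) + 23467 = 39763 - 7*√67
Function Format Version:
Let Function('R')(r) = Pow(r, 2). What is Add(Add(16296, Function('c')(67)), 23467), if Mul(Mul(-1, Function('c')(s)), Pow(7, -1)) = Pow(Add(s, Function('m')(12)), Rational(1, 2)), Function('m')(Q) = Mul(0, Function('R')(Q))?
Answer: Add(39763, Mul(-7, Pow(67, Rational(1, 2)))) ≈ 39706.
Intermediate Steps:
Function('m')(Q) = 0 (Function('m')(Q) = Mul(0, Pow(Q, 2)) = 0)
Function('c')(s) = Mul(-7, Pow(s, Rational(1, 2))) (Function('c')(s) = Mul(-7, Pow(Add(s, 0), Rational(1, 2))) = Mul(-7, Pow(s, Rational(1, 2))))
Add(Add(16296, Function('c')(67)), 23467) = Add(Add(16296, Mul(-7, Pow(67, Rational(1, 2)))), 23467) = Add(39763, Mul(-7, Pow(67, Rational(1, 2))))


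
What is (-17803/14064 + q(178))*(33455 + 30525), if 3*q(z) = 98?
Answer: 2354575965/1172 ≈ 2.0090e+6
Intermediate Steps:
q(z) = 98/3 (q(z) = (⅓)*98 = 98/3)
(-17803/14064 + q(178))*(33455 + 30525) = (-17803/14064 + 98/3)*(33455 + 30525) = (-17803*1/14064 + 98/3)*63980 = (-17803/14064 + 98/3)*63980 = (147207/4688)*63980 = 2354575965/1172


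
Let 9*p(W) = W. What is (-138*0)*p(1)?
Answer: 0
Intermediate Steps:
p(W) = W/9
(-138*0)*p(1) = (-138*0)*((⅑)*1) = -46*0*(⅑) = 0*(⅑) = 0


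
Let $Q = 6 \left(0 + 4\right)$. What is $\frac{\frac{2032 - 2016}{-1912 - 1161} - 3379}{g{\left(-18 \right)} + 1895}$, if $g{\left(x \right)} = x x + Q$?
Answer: $- \frac{10383683}{6892739} \approx -1.5065$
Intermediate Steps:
$Q = 24$ ($Q = 6 \cdot 4 = 24$)
$g{\left(x \right)} = 24 + x^{2}$ ($g{\left(x \right)} = x x + 24 = x^{2} + 24 = 24 + x^{2}$)
$\frac{\frac{2032 - 2016}{-1912 - 1161} - 3379}{g{\left(-18 \right)} + 1895} = \frac{\frac{2032 - 2016}{-1912 - 1161} - 3379}{\left(24 + \left(-18\right)^{2}\right) + 1895} = \frac{\frac{16}{-3073} - 3379}{\left(24 + 324\right) + 1895} = \frac{16 \left(- \frac{1}{3073}\right) - 3379}{348 + 1895} = \frac{- \frac{16}{3073} - 3379}{2243} = \left(- \frac{10383683}{3073}\right) \frac{1}{2243} = - \frac{10383683}{6892739}$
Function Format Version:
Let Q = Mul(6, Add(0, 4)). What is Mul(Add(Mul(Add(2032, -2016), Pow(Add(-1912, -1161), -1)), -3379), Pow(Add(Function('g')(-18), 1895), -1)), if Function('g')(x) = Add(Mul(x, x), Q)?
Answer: Rational(-10383683, 6892739) ≈ -1.5065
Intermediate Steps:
Q = 24 (Q = Mul(6, 4) = 24)
Function('g')(x) = Add(24, Pow(x, 2)) (Function('g')(x) = Add(Mul(x, x), 24) = Add(Pow(x, 2), 24) = Add(24, Pow(x, 2)))
Mul(Add(Mul(Add(2032, -2016), Pow(Add(-1912, -1161), -1)), -3379), Pow(Add(Function('g')(-18), 1895), -1)) = Mul(Add(Mul(Add(2032, -2016), Pow(Add(-1912, -1161), -1)), -3379), Pow(Add(Add(24, Pow(-18, 2)), 1895), -1)) = Mul(Add(Mul(16, Pow(-3073, -1)), -3379), Pow(Add(Add(24, 324), 1895), -1)) = Mul(Add(Mul(16, Rational(-1, 3073)), -3379), Pow(Add(348, 1895), -1)) = Mul(Add(Rational(-16, 3073), -3379), Pow(2243, -1)) = Mul(Rational(-10383683, 3073), Rational(1, 2243)) = Rational(-10383683, 6892739)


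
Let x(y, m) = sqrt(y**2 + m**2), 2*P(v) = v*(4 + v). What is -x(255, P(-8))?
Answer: -sqrt(65281) ≈ -255.50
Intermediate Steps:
P(v) = v*(4 + v)/2 (P(v) = (v*(4 + v))/2 = v*(4 + v)/2)
x(y, m) = sqrt(m**2 + y**2)
-x(255, P(-8)) = -sqrt(((1/2)*(-8)*(4 - 8))**2 + 255**2) = -sqrt(((1/2)*(-8)*(-4))**2 + 65025) = -sqrt(16**2 + 65025) = -sqrt(256 + 65025) = -sqrt(65281)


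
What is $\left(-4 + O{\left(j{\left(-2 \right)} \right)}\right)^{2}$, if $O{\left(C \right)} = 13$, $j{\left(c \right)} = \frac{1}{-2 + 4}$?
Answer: $81$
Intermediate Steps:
$j{\left(c \right)} = \frac{1}{2}$
$\left(-4 + O{\left(j{\left(-2 \right)} \right)}\right)^{2} = \left(-4 + 13\right)^{2} = 9^{2} = 81$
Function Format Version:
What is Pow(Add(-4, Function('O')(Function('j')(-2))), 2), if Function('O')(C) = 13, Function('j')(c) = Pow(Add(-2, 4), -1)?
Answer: 81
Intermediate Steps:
Function('j')(c) = Rational(1, 2) (Function('j')(c) = Pow(2, -1) = Rational(1, 2))
Pow(Add(-4, Function('O')(Function('j')(-2))), 2) = Pow(Add(-4, 13), 2) = Pow(9, 2) = 81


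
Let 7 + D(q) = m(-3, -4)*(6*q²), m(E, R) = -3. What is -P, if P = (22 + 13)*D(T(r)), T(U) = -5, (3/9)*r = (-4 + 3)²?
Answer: 15995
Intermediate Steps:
r = 3 (r = 3*(-4 + 3)² = 3*(-1)² = 3*1 = 3)
D(q) = -7 - 18*q²
P = -15995 (P = (22 + 13)*(-7 - 18*(-5)²) = 35*(-7 - 18*25) = 35*(-7 - 450) = 35*(-457) = -15995)
-P = -1*(-15995) = 15995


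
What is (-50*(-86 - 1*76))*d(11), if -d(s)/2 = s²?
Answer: -1960200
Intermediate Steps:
d(s) = -2*s²
(-50*(-86 - 1*76))*d(11) = (-50*(-86 - 1*76))*(-2*11²) = (-50*(-86 - 76))*(-2*121) = -50*(-162)*(-242) = 8100*(-242) = -1960200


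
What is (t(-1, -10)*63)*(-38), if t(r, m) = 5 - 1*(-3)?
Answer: -19152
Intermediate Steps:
t(r, m) = 8 (t(r, m) = 5 + 3 = 8)
(t(-1, -10)*63)*(-38) = (8*63)*(-38) = 504*(-38) = -19152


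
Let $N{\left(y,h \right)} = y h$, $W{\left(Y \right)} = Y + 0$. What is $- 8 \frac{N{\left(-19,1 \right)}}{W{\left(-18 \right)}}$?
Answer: $- \frac{76}{9} \approx -8.4444$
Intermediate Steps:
$W{\left(Y \right)} = Y$
$N{\left(y,h \right)} = h y$
$- 8 \frac{N{\left(-19,1 \right)}}{W{\left(-18 \right)}} = - 8 \frac{1 \left(-19\right)}{-18} = - 8 \left(\left(-19\right) \left(- \frac{1}{18}\right)\right) = \left(-8\right) \frac{19}{18} = - \frac{76}{9}$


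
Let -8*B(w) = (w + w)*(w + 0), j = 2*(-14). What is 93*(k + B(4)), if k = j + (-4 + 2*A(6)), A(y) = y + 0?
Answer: -2232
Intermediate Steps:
j = -28
B(w) = -w²/4 (B(w) = -(w + w)*(w + 0)/8 = -2*w*w/8 = -w²/4)
A(y) = y
k = -20 (k = -28 + (-4 + 2*6) = -28 + (-4 + 12) = -28 + 8 = -20)
93*(k + B(4)) = 93*(-20 - ¼*4²) = 93*(-20 - ¼*16) = 93*(-20 - 4) = 93*(-24) = -2232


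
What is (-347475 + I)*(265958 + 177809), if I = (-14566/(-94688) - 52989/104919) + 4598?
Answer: -251936816880754214079/1655761712 ≈ -1.5216e+11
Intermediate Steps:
I = 7612610823063/1655761712 (I = (-14566*(-1/94688) - 52989*1/104919) + 4598 = (7283/47344 - 17663/34973) + 4598 = -581528713/1655761712 + 4598 = 7612610823063/1655761712 ≈ 4597.6)
(-347475 + I)*(265958 + 177809) = (-347475 + 7612610823063/1655761712)*(265958 + 177809) = -567723190054137/1655761712*443767 = -251936816880754214079/1655761712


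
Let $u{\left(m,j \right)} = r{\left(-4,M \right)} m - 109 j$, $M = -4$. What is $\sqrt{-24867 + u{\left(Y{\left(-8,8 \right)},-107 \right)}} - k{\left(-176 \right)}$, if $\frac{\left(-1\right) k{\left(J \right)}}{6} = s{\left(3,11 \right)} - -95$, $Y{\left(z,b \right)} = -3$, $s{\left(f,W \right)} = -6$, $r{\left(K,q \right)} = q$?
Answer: $534 + 2 i \sqrt{3298} \approx 534.0 + 114.86 i$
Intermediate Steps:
$u{\left(m,j \right)} = - 109 j - 4 m$ ($u{\left(m,j \right)} = - 4 m - 109 j = - 109 j - 4 m$)
$k{\left(J \right)} = -534$ ($k{\left(J \right)} = - 6 \left(-6 - -95\right) = - 6 \left(-6 + 95\right) = \left(-6\right) 89 = -534$)
$\sqrt{-24867 + u{\left(Y{\left(-8,8 \right)},-107 \right)}} - k{\left(-176 \right)} = \sqrt{-24867 - -11675} - -534 = \sqrt{-24867 + \left(11663 + 12\right)} + 534 = \sqrt{-24867 + 11675} + 534 = \sqrt{-13192} + 534 = 2 i \sqrt{3298} + 534 = 534 + 2 i \sqrt{3298}$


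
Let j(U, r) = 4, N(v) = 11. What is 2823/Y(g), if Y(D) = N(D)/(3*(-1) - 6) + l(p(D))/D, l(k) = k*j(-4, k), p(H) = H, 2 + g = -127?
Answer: 25407/25 ≈ 1016.3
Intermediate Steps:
g = -129 (g = -2 - 127 = -129)
l(k) = 4*k (l(k) = k*4 = 4*k)
Y(D) = 25/9 (Y(D) = 11/(3*(-1) - 6) + (4*D)/D = 11/(-3 - 6) + 4 = 11/(-9) + 4 = 11*(-⅑) + 4 = -11/9 + 4 = 25/9)
2823/Y(g) = 2823/(25/9) = 2823*(9/25) = 25407/25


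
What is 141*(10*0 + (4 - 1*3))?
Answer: 141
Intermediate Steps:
141*(10*0 + (4 - 1*3)) = 141*(0 + (4 - 3)) = 141*(0 + 1) = 141*1 = 141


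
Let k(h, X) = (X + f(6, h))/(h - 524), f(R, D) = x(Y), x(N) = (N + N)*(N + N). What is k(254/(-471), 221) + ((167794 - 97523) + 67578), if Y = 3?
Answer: 34056577195/247058 ≈ 1.3785e+5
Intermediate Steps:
x(N) = 4*N**2 (x(N) = (2*N)*(2*N) = 4*N**2)
f(R, D) = 36 (f(R, D) = 4*3**2 = 4*9 = 36)
k(h, X) = (36 + X)/(-524 + h) (k(h, X) = (X + 36)/(h - 524) = (36 + X)/(-524 + h))
k(254/(-471), 221) + ((167794 - 97523) + 67578) = (36 + 221)/(-524 + 254/(-471)) + ((167794 - 97523) + 67578) = 257/(-524 + 254*(-1/471)) + (70271 + 67578) = 257/(-524 - 254/471) + 137849 = 257/(-247058/471) + 137849 = -471/247058*257 + 137849 = -121047/247058 + 137849 = 34056577195/247058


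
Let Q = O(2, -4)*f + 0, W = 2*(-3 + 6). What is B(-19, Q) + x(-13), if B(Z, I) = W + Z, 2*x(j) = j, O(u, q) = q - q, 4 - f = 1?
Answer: -39/2 ≈ -19.500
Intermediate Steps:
f = 3 (f = 4 - 1*1 = 4 - 1 = 3)
O(u, q) = 0
x(j) = j/2
W = 6 (W = 2*3 = 6)
Q = 0 (Q = 0*3 + 0 = 0 + 0 = 0)
B(Z, I) = 6 + Z
B(-19, Q) + x(-13) = (6 - 19) + (½)*(-13) = -13 - 13/2 = -39/2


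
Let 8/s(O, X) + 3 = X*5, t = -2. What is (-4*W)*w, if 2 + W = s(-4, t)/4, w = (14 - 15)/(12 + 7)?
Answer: -112/247 ≈ -0.45344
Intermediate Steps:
s(O, X) = 8/(-3 + 5*X) (s(O, X) = 8/(-3 + X*5) = 8/(-3 + 5*X))
w = -1/19 ≈ -0.052632
W = -28/13 (W = -2 + (8/(-3 + 5*(-2)))/4 = -2 + (8/(-3 - 10))*(¼) = -2 + (8/(-13))*(¼) = -2 + (8*(-1/13))*(¼) = -2 - 8/13*¼ = -2 - 2/13 = -28/13 ≈ -2.1538)
(-4*W)*w = -4*(-28/13)*(-1/19) = (112/13)*(-1/19) = -112/247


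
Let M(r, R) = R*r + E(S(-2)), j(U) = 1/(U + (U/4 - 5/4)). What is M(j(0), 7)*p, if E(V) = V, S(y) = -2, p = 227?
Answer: -8626/5 ≈ -1725.2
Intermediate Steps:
j(U) = 1/(-5/4 + 5*U/4) (j(U) = 1/(U + (U*(1/4) - 5*1/4)) = 1/(U + (U/4 - 5/4)) = 1/(U + (-5/4 + U/4)) = 1/(-5/4 + 5*U/4))
M(r, R) = -2 + R*r (M(r, R) = R*r - 2 = -2 + R*r)
M(j(0), 7)*p = (-2 + 7*(4/(5*(-1 + 0))))*227 = (-2 + 7*((4/5)/(-1)))*227 = (-2 + 7*((4/5)*(-1)))*227 = (-2 + 7*(-4/5))*227 = (-2 - 28/5)*227 = -38/5*227 = -8626/5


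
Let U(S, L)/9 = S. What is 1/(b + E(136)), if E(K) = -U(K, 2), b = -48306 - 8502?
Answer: -1/58032 ≈ -1.7232e-5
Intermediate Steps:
b = -56808
U(S, L) = 9*S
E(K) = -9*K
1/(b + E(136)) = 1/(-56808 - 9*136) = 1/(-56808 - 1224) = 1/(-58032) = -1/58032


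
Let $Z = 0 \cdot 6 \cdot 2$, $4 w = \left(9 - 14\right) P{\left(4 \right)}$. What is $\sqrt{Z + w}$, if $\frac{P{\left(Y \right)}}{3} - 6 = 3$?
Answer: $\frac{3 i \sqrt{15}}{2} \approx 5.8095 i$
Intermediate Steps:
$P{\left(Y \right)} = 27$ ($P{\left(Y \right)} = 18 + 3 \cdot 3 = 18 + 9 = 27$)
$w = - \frac{135}{4}$ ($w = \frac{\left(9 - 14\right) 27}{4} = \frac{\left(-5\right) 27}{4} = \frac{1}{4} \left(-135\right) = - \frac{135}{4} \approx -33.75$)
$Z = 0$ ($Z = 0 \cdot 2 = 0$)
$\sqrt{Z + w} = \sqrt{0 - \frac{135}{4}} = \sqrt{- \frac{135}{4}} = \frac{3 i \sqrt{15}}{2}$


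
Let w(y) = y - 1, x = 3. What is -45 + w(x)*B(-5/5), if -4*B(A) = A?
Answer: -89/2 ≈ -44.500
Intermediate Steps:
w(y) = -1 + y
B(A) = -A/4
-45 + w(x)*B(-5/5) = -45 + (-1 + 3)*(-(-5)/(4*5)) = -45 + 2*(-(-5)/(4*5)) = -45 + 2*(-1/4*(-1)) = -45 + 2*(1/4) = -45 + 1/2 = -89/2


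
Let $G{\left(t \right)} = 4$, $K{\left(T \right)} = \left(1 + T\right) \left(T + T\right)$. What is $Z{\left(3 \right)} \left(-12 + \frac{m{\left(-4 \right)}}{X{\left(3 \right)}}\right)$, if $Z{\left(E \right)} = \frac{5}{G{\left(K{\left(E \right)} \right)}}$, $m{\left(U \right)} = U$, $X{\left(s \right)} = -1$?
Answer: $-10$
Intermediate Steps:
$K{\left(T \right)} = 2 T \left(1 + T\right)$ ($K{\left(T \right)} = \left(1 + T\right) 2 T = 2 T \left(1 + T\right)$)
$Z{\left(E \right)} = \frac{5}{4}$
$Z{\left(3 \right)} \left(-12 + \frac{m{\left(-4 \right)}}{X{\left(3 \right)}}\right) = \frac{5 \left(-12 - \frac{4}{-1}\right)}{4} = \frac{5 \left(-12 - -4\right)}{4} = \frac{5 \left(-12 + 4\right)}{4} = \frac{5}{4} \left(-8\right) = -10$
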